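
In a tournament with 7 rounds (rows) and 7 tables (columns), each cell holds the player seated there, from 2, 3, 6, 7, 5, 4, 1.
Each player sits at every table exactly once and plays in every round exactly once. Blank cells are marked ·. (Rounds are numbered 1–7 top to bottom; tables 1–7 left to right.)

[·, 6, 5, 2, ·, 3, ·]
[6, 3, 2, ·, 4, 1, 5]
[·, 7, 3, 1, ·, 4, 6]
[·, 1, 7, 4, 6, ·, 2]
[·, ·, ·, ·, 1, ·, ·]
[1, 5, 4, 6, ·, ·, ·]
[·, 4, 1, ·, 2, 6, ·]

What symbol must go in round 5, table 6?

Round 1, table 5: round 1 has {2, 3, 6, 5} and table 5 has {2, 6, 4, 1}, leaving only 7.
Round 1, table 1: round 1 has {2, 3, 6, 7, 5} and table 1 has {6, 1}, leaving only 4.
Round 1, table 7: round 1 has {2, 3, 6, 7, 5, 4} and table 7 has {2, 6, 5}, leaving only 1.
Round 2, table 4: round 2 has {2, 3, 6, 5, 4, 1} and table 4 has {2, 6, 4, 1}, leaving only 7.
Round 3, table 5: round 3 has {3, 6, 7, 4, 1} and table 5 has {2, 6, 7, 4, 1}, leaving only 5.
Round 3, table 1: round 3 has {3, 6, 7, 5, 4, 1} and table 1 has {6, 4, 1}, leaving only 2.
Round 4, table 6: round 4 has {2, 6, 7, 4, 1} and table 6 has {3, 6, 4, 1}, leaving only 5.
Round 4, table 1: round 4 has {2, 6, 7, 5, 4, 1} and table 1 has {2, 6, 4, 1}, leaving only 3.
Round 5, table 2: round 5 has {1} and table 2 has {3, 6, 7, 5, 4, 1}, leaving only 2.
Round 5 already has {2, 1} and table 6 already has {3, 6, 5, 4, 1}, so round 5, table 6 must be 7.

7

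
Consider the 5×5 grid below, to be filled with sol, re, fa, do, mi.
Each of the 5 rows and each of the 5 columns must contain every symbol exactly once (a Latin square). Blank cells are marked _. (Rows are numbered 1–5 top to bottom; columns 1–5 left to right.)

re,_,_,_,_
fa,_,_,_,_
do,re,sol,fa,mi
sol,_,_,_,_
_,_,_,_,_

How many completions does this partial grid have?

56

Row 1, column 2: eliminating its row and column leaves {sol, fa, do, mi}.
Row 1, column 3: eliminating its row and column leaves {fa, do, mi}.
Row 1, column 4: eliminating its row and column leaves {sol, do, mi}.
Row 1, column 5: eliminating its row and column leaves {sol, fa, do}.
Row 2, column 2: eliminating its row and column leaves {sol, do, mi}.
Row 2, column 3: eliminating its row and column leaves {re, do, mi}.
Row 2, column 4: eliminating its row and column leaves {sol, re, do, mi}.
Row 2, column 5: eliminating its row and column leaves {sol, re, do}.
Row 4, column 2: eliminating its row and column leaves {fa, do, mi}.
Row 4, column 3: eliminating its row and column leaves {re, fa, do, mi}.
Row 4, column 4: eliminating its row and column leaves {re, do, mi}.
Row 4, column 5: eliminating its row and column leaves {re, fa, do}.
Row 5, column 1: eliminating its row and column leaves {mi}.
Row 5, column 2: eliminating its row and column leaves {sol, fa, do, mi}.
Row 5, column 3: eliminating its row and column leaves {re, fa, do, mi}.
Row 5, column 4: eliminating its row and column leaves {sol, re, do, mi}.
Row 5, column 5: eliminating its row and column leaves {sol, re, fa, do}.
Enumerating the assignments across these blanks that avoid any row or column repeat gives 56 completions.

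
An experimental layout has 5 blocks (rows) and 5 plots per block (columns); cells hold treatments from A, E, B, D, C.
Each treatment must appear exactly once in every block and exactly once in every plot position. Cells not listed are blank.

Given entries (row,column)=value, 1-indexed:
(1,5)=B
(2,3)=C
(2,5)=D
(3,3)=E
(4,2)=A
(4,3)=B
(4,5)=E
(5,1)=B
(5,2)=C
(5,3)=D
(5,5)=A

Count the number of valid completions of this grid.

Block 1, plot 1: eliminating its block and plot leaves {A, E, D, C}.
Block 1, plot 2: eliminating its block and plot leaves {E, D}.
Block 1, plot 3: eliminating its block and plot leaves {A}.
Block 1, plot 4: eliminating its block and plot leaves {A, E, D, C}.
Block 2, plot 1: eliminating its block and plot leaves {A, E}.
Block 2, plot 2: eliminating its block and plot leaves {E, B}.
Block 2, plot 4: eliminating its block and plot leaves {A, E, B}.
Block 3, plot 1: eliminating its block and plot leaves {A, D, C}.
Block 3, plot 2: eliminating its block and plot leaves {B, D}.
Block 3, plot 4: eliminating its block and plot leaves {A, B, D, C}.
Block 3, plot 5: eliminating its block and plot leaves {C}.
Block 4, plot 1: eliminating its block and plot leaves {D, C}.
Block 4, plot 4: eliminating its block and plot leaves {D, C}.
Block 5, plot 4: eliminating its block and plot leaves {E}.
Enumerating the assignments across these blanks that avoid any block or plot repeat gives 3 completions.

3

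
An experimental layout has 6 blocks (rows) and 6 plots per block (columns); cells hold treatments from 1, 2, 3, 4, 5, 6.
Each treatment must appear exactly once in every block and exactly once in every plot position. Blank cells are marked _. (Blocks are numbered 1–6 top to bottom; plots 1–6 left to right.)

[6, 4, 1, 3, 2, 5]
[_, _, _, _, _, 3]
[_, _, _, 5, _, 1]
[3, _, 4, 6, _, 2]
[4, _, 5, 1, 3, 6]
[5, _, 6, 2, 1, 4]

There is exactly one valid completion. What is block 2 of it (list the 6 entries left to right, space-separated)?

Block 2, plot 3: block 2 has {3} and plot 3 has {1, 4, 5, 6}, leaving only 2.
Block 2, plot 1: block 2 has {2, 3} and plot 1 has {3, 4, 5, 6}, leaving only 1.
Block 2, plot 4: block 2 has {1, 2, 3} and plot 4 has {1, 2, 3, 5, 6}, leaving only 4.
Block 3, plot 1: block 3 has {1, 5} and plot 1 has {1, 3, 4, 5, 6}, leaving only 2.
Block 3, plot 3: block 3 has {1, 2, 5} and plot 3 has {1, 2, 4, 5, 6}, leaving only 3.
Block 3, plot 2: block 3 has {1, 2, 3, 5} and plot 2 has {4}, leaving only 6.
Block 2, plot 2: block 2 has {1, 2, 3, 4} and plot 2 has {4, 6}, leaving only 5.
Block 2, plot 5: block 2 has {1, 2, 3, 4, 5} and plot 5 has {1, 2, 3}, leaving only 6.
So block 2 reads: 1 5 2 4 6 3.

1 5 2 4 6 3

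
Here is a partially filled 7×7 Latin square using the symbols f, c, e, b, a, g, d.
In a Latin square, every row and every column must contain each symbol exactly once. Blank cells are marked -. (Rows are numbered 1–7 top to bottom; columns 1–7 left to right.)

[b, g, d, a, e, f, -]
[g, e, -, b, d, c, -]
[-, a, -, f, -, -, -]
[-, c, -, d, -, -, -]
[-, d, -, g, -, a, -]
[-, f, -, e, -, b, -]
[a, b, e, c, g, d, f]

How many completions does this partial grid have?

Row 1, column 7: eliminating its row and column leaves {c}.
Row 2, column 3: eliminating its row and column leaves {f, a}.
Row 2, column 7: eliminating its row and column leaves {a}.
Row 3, column 1: eliminating its row and column leaves {c, e, d}.
Row 3, column 3: eliminating its row and column leaves {c, b, g}.
Row 3, column 5: eliminating its row and column leaves {c, b}.
Row 3, column 6: eliminating its row and column leaves {e, g}.
Row 3, column 7: eliminating its row and column leaves {c, e, b, g, d}.
Row 4, column 1: eliminating its row and column leaves {f, e}.
Row 4, column 3: eliminating its row and column leaves {f, b, a, g}.
Row 4, column 5: eliminating its row and column leaves {f, b, a}.
Row 4, column 6: eliminating its row and column leaves {e, g}.
Row 4, column 7: eliminating its row and column leaves {e, b, a, g}.
Row 5, column 1: eliminating its row and column leaves {f, c, e}.
Row 5, column 3: eliminating its row and column leaves {f, c, b}.
Row 5, column 5: eliminating its row and column leaves {f, c, b}.
Row 5, column 7: eliminating its row and column leaves {c, e, b}.
Row 6, column 1: eliminating its row and column leaves {c, d}.
Row 6, column 3: eliminating its row and column leaves {c, a, g}.
Row 6, column 5: eliminating its row and column leaves {c, a}.
Row 6, column 7: eliminating its row and column leaves {c, a, g, d}.
Enumerating the assignments across these blanks that avoid any row or column repeat gives 7 completions.

7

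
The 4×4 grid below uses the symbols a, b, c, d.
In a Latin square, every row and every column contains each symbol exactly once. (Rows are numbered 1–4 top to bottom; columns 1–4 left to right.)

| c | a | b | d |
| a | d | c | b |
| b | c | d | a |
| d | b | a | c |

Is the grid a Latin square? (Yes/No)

Each row is a permutation of the 4 symbols, and so is each column.

Yes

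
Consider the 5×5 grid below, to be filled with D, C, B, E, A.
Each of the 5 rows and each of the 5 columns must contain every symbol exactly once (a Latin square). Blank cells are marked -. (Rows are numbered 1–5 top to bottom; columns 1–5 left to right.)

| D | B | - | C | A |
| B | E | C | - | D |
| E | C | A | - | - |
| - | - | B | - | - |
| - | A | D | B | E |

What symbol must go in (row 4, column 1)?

Row 1, column 3: row 1 has {D, C, B, A} and column 3 has {D, C, B, A}, leaving only E.
Row 2, column 4: row 2 has {D, C, B, E} and column 4 has {C, B}, leaving only A.
Row 3, column 4: row 3 has {C, E, A} and column 4 has {C, B, A}, leaving only D.
Row 3, column 5: row 3 has {D, C, E, A} and column 5 has {D, E, A}, leaving only B.
Row 4, column 2: row 4 has {B} and column 2 has {C, B, E, A}, leaving only D.
Row 4, column 4: row 4 has {D, B} and column 4 has {D, C, B, A}, leaving only E.
Row 4, column 5: row 4 has {D, B, E} and column 5 has {D, B, E, A}, leaving only C.
Row 4 already has {D, C, B, E} and column 1 already has {D, B, E}, so row 4, column 1 must be A.

A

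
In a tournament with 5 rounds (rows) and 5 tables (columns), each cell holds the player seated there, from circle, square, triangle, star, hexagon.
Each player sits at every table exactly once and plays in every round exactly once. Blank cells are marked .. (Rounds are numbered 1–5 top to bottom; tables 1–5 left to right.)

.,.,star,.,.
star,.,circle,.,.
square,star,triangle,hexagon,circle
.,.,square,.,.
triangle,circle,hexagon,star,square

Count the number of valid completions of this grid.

3

Round 1, table 1: eliminating its round and table leaves {circle, hexagon}.
Round 1, table 2: eliminating its round and table leaves {square, triangle, hexagon}.
Round 1, table 4: eliminating its round and table leaves {circle, square, triangle}.
Round 1, table 5: eliminating its round and table leaves {triangle, hexagon}.
Round 2, table 2: eliminating its round and table leaves {square, triangle, hexagon}.
Round 2, table 4: eliminating its round and table leaves {square, triangle}.
Round 2, table 5: eliminating its round and table leaves {triangle, hexagon}.
Round 4, table 1: eliminating its round and table leaves {circle, hexagon}.
Round 4, table 2: eliminating its round and table leaves {triangle, hexagon}.
Round 4, table 4: eliminating its round and table leaves {circle, triangle}.
Round 4, table 5: eliminating its round and table leaves {triangle, star, hexagon}.
Enumerating the assignments across these blanks that avoid any round or table repeat gives 3 completions.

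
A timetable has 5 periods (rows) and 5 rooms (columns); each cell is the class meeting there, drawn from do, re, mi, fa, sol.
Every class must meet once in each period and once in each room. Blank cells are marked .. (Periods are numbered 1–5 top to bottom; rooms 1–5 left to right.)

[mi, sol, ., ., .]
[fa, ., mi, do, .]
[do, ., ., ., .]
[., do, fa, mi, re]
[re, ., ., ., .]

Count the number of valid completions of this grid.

Period 1, room 3: eliminating its period and room leaves {do, re}.
Period 1, room 4: eliminating its period and room leaves {re, fa}.
Period 1, room 5: eliminating its period and room leaves {do, fa}.
Period 2, room 2: eliminating its period and room leaves {re}.
Period 2, room 5: eliminating its period and room leaves {sol}.
Period 3, room 2: eliminating its period and room leaves {re, mi, fa}.
Period 3, room 3: eliminating its period and room leaves {re, sol}.
Period 3, room 4: eliminating its period and room leaves {re, fa, sol}.
Period 3, room 5: eliminating its period and room leaves {mi, fa, sol}.
Period 4, room 1: eliminating its period and room leaves {sol}.
Period 5, room 2: eliminating its period and room leaves {mi, fa}.
Period 5, room 3: eliminating its period and room leaves {do, sol}.
Period 5, room 4: eliminating its period and room leaves {fa, sol}.
Period 5, room 5: eliminating its period and room leaves {do, mi, fa, sol}.
Enumerating the assignments across these blanks that avoid any period or room repeat gives 3 completions.

3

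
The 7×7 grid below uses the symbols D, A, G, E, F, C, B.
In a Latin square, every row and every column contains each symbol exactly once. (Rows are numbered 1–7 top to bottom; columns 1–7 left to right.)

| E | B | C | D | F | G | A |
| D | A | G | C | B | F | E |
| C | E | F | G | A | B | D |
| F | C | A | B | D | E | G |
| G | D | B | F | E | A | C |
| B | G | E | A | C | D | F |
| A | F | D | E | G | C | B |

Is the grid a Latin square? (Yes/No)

Each row is a permutation of the 7 symbols, and so is each column.

Yes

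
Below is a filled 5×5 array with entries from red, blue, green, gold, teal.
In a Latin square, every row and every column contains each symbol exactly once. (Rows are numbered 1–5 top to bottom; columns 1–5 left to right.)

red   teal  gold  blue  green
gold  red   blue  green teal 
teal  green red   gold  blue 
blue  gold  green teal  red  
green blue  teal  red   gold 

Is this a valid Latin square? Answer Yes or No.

Each row is a permutation of the 5 symbols, and so is each column.

Yes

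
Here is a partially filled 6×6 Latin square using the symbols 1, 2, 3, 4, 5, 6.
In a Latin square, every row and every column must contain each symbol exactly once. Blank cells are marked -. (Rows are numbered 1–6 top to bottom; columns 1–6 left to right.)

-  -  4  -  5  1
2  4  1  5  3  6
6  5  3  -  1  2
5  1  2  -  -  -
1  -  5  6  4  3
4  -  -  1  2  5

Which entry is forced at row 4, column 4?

Row 1, column 1: row 1 has {1, 4, 5} and column 1 has {1, 2, 4, 5, 6}, leaving only 3.
Row 1, column 4: row 1 has {1, 3, 4, 5} and column 4 has {1, 5, 6}, leaving only 2.
Row 1, column 2: row 1 has {1, 2, 3, 4, 5} and column 2 has {1, 4, 5}, leaving only 6.
Row 3, column 4: row 3 has {1, 2, 3, 5, 6} and column 4 has {1, 2, 5, 6}, leaving only 4.
Row 4 already has {1, 2, 5} and column 4 already has {1, 2, 4, 5, 6}, so row 4, column 4 must be 3.

3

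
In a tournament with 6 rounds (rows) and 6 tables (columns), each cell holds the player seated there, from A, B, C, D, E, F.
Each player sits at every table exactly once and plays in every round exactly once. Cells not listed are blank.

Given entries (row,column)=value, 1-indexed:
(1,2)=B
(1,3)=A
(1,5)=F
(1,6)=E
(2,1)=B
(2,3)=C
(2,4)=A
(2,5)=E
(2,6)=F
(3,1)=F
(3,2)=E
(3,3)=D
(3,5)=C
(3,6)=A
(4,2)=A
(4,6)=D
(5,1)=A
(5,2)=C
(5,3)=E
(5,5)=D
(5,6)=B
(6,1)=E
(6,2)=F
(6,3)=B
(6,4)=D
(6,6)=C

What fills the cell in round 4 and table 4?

E

Round 1, table 4: round 1 has {A, B, E, F} and table 4 has {A, D}, leaving only C.
Round 1, table 1: round 1 has {A, B, C, E, F} and table 1 has {A, B, E, F}, leaving only D.
Round 2, table 2: round 2 has {A, B, C, E, F} and table 2 has {A, B, C, E, F}, leaving only D.
Round 3, table 4: round 3 has {A, C, D, E, F} and table 4 has {A, C, D}, leaving only B.
Round 4, table 1: round 4 has {A, D} and table 1 has {A, B, D, E, F}, leaving only C.
Round 4, table 3: round 4 has {A, C, D} and table 3 has {A, B, C, D, E}, leaving only F.
Round 4 already has {A, C, D, F} and table 4 already has {A, B, C, D}, so round 4, table 4 must be E.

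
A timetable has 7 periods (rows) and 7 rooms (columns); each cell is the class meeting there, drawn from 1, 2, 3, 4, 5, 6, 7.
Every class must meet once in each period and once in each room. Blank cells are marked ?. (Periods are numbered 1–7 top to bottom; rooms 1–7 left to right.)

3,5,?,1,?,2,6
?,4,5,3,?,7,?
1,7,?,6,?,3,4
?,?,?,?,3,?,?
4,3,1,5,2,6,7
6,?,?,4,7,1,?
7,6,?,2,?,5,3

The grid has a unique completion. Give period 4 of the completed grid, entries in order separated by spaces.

5 1 6 7 3 4 2

Period 4, room 4: period 4 has {3} and room 4 has {1, 2, 3, 4, 5, 6}, leaving only 7.
Period 4, room 6: period 4 has {3, 7} and room 6 has {1, 2, 3, 5, 6, 7}, leaving only 4.
Period 1, room 5: period 1 has {1, 2, 3, 5, 6} and room 5 has {2, 3, 7}, leaving only 4.
Period 1, room 3: period 1 has {1, 2, 3, 4, 5, 6} and room 3 has {1, 5}, leaving only 7.
Period 2, room 1: period 2 has {3, 4, 5, 7} and room 1 has {1, 3, 4, 6, 7}, leaving only 2.
Period 4, room 1: period 4 has {3, 4, 7} and room 1 has {1, 2, 3, 4, 6, 7}, leaving only 5.
Period 2, room 7: period 2 has {2, 3, 4, 5, 7} and room 7 has {3, 4, 6, 7}, leaving only 1.
Period 4, room 7: period 4 has {3, 4, 5, 7} and room 7 has {1, 3, 4, 6, 7}, leaving only 2.
Period 4, room 2: period 4 has {2, 3, 4, 5, 7} and room 2 has {3, 4, 5, 6, 7}, leaving only 1.
Period 4, room 3: period 4 has {1, 2, 3, 4, 5, 7} and room 3 has {1, 5, 7}, leaving only 6.
So period 4 reads: 5 1 6 7 3 4 2.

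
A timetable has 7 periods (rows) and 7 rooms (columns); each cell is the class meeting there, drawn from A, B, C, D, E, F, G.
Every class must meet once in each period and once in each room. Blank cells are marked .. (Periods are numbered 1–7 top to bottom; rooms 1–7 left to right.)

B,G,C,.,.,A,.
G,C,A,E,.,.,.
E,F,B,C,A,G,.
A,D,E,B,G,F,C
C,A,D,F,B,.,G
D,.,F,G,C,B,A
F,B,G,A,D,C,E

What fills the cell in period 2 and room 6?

D

Period 2 already has {A, C, E, G} and room 6 already has {A, B, C, F, G}, so period 2, room 6 must be D.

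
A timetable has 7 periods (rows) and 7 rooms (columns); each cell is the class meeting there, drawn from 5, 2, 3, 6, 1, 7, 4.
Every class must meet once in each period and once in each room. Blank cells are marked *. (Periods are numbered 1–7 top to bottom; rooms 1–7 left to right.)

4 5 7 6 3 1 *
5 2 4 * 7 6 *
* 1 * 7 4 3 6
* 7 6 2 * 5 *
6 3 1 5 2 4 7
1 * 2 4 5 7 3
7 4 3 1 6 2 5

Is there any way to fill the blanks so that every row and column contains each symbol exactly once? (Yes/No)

Yes

No period or room among the givens repeats a symbol, and propagating forced cells runs into no contradiction.
One valid completion exists (for instance, 4 5 7 6 3 1 2 / 5 2 4 3 7 6 1 / 2 1 5 7 4 3 6 / 3 7 6 2 1 5 4 / 6 3 1 5 2 4 7 / 1 6 2 4 5 7 3 / 7 4 3 1 6 2 5).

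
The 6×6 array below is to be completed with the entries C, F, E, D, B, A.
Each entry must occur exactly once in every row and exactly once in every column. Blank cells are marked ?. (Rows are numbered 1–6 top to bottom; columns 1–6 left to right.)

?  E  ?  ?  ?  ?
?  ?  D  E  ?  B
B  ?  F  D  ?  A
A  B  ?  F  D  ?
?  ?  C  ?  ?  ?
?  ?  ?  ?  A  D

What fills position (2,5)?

F

Row 3, column 2: row 3 has {F, D, B, A} and column 2 has {E, B}, leaving only C.
Row 3, column 5: row 3 has {C, F, D, B, A} and column 5 has {D, A}, leaving only E.
Row 4, column 3: row 4 has {F, D, B, A} and column 3 has {C, F, D}, leaving only E.
Row 4, column 6: row 4 has {F, E, D, B, A} and column 6 has {D, B, A}, leaving only C.
Row 1, column 6: row 1 has {E} and column 6 has {C, D, B, A}, leaving only F.
Row 5, column 6: row 5 has {C} and column 6 has {C, F, D, B, A}, leaving only E.
Row 6, column 2: row 6 has {D, A} and column 2 has {C, E, B}, leaving only F.
Row 2, column 2: row 2 has {E, D, B} and column 2 has {C, F, E, B}, leaving only A.
Row 5, column 2: row 5 has {C, E} and column 2 has {C, F, E, B, A}, leaving only D.
Row 5, column 1: row 5 has {C, E, D} and column 1 has {B, A}, leaving only F.
Row 2, column 1: row 2 has {E, D, B, A} and column 1 has {F, B, A}, leaving only C.
Row 2 already has {C, E, D, B, A} and column 5 already has {E, D, A}, so row 2, column 5 must be F.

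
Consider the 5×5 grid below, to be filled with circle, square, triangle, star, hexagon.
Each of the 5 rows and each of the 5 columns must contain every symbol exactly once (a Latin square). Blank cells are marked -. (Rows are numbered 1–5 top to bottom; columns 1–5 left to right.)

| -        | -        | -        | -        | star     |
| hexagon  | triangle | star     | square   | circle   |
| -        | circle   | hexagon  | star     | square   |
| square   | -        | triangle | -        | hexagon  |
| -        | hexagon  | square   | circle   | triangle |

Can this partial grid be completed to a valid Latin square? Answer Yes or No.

No

Row 4, column 4: row 4 together with column 4 already contain {circle, square, triangle, star, hexagon} — every symbol — so nothing can go there. The grid has no valid completion.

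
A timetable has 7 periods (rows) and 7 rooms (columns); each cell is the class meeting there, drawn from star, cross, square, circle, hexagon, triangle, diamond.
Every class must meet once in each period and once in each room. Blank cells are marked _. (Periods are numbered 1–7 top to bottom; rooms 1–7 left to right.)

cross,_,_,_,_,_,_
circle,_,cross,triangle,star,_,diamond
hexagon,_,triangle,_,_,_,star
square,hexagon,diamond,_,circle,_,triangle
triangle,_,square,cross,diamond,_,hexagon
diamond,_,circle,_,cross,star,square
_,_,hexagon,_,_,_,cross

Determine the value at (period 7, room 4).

Period 1, room 3: period 1 has {cross} and room 3 has {cross, square, circle, hexagon, triangle, diamond}, leaving only star.
Period 1, room 7: period 1 has {star, cross} and room 7 has {star, cross, square, hexagon, triangle, diamond}, leaving only circle.
Period 2, room 2: period 2 has {star, cross, circle, triangle, diamond} and room 2 has {hexagon}, leaving only square.
Period 2, room 6: period 2 has {star, cross, square, circle, triangle, diamond} and room 6 has {star}, leaving only hexagon.
Period 3, room 5: period 3 has {star, hexagon, triangle} and room 5 has {star, cross, circle, diamond}, leaving only square.
Period 4, room 4: period 4 has {square, circle, hexagon, triangle, diamond} and room 4 has {cross, triangle}, leaving only star.
Period 4, room 6: period 4 has {star, square, circle, hexagon, triangle, diamond} and room 6 has {star, hexagon}, leaving only cross.
Period 5, room 6: period 5 has {cross, square, hexagon, triangle, diamond} and room 6 has {star, cross, hexagon}, leaving only circle.
Period 3, room 6: period 3 has {star, square, hexagon, triangle} and room 6 has {star, cross, circle, hexagon}, leaving only diamond.
Period 3, room 4: period 3 has {star, square, hexagon, triangle, diamond} and room 4 has {star, cross, triangle}, leaving only circle.
Period 3, room 2: period 3 has {star, square, circle, hexagon, triangle, diamond} and room 2 has {square, hexagon}, leaving only cross.
Period 5, room 2: period 5 has {cross, square, circle, hexagon, triangle, diamond} and room 2 has {cross, square, hexagon}, leaving only star.
Period 6, room 2: period 6 has {star, cross, square, circle, diamond} and room 2 has {star, cross, square, hexagon}, leaving only triangle.
Period 1, room 2: period 1 has {star, cross, circle} and room 2 has {star, cross, square, hexagon, triangle}, leaving only diamond.
Period 6, room 4: period 6 has {star, cross, square, circle, triangle, diamond} and room 4 has {star, cross, circle, triangle}, leaving only hexagon.
Period 1, room 4: period 1 has {star, cross, circle, diamond} and room 4 has {star, cross, circle, hexagon, triangle}, leaving only square.
Period 7 already has {cross, hexagon} and room 4 already has {star, cross, square, circle, hexagon, triangle}, so period 7, room 4 must be diamond.

diamond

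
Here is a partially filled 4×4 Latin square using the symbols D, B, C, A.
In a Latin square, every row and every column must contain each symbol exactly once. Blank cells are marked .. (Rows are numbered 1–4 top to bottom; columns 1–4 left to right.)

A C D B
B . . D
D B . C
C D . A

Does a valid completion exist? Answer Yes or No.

Yes

No row or column among the givens repeats a symbol, and propagating forced cells runs into no contradiction.
One valid completion exists (for instance, A C D B / B A C D / D B A C / C D B A).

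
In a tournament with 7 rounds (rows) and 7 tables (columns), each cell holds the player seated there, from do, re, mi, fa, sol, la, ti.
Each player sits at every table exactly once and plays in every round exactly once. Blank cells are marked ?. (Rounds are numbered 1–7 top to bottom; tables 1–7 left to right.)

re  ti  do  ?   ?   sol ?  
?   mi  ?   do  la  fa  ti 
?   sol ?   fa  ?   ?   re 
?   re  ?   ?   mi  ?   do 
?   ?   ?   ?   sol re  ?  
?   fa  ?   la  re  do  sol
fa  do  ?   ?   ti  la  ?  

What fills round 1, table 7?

la

Round 1, table 4: round 1 has {do, re, sol, ti} and table 4 has {do, fa, la}, leaving only mi.
Round 1, table 5: round 1 has {do, re, mi, sol, ti} and table 5 has {re, mi, sol, la, ti}, leaving only fa.
Round 1 already has {do, re, mi, fa, sol, ti} and table 7 already has {do, re, sol, ti}, so round 1, table 7 must be la.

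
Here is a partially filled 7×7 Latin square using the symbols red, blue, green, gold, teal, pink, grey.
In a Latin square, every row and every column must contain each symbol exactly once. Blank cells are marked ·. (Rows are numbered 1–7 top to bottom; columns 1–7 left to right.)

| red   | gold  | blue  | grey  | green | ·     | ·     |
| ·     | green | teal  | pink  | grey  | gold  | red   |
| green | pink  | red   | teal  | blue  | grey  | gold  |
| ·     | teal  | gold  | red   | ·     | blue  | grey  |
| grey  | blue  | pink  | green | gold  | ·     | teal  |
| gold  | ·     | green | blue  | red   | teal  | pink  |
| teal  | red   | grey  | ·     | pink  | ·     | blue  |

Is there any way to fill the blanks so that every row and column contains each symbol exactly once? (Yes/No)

Row 1, column 7: row 1 together with column 7 already contain {red, blue, green, gold, teal, pink, grey} — every symbol — so nothing can go there. The grid has no valid completion.

No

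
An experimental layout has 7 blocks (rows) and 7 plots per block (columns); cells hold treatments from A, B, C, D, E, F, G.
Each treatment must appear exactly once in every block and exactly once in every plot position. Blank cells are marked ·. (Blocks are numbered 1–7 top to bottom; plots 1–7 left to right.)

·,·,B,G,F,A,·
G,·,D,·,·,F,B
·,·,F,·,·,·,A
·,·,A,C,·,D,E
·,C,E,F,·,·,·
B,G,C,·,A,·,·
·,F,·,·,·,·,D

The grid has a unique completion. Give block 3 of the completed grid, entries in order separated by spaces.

C D F B E G A

Block 1, plot 7: block 1 has {A, B, F, G} and plot 7 has {A, B, D, E}, leaving only C.
Block 4, plot 1: block 4 has {A, C, D, E} and plot 1 has {B, G}, leaving only F.
Block 4, plot 2: block 4 has {A, C, D, E, F} and plot 2 has {C, F, G}, leaving only B.
Block 4, plot 5: block 4 has {A, B, C, D, E, F} and plot 5 has {A, F}, leaving only G.
Block 5, plot 7: block 5 has {C, E, F} and plot 7 has {A, B, C, D, E}, leaving only G.
Block 5, plot 6: block 5 has {C, E, F, G} and plot 6 has {A, D, F}, leaving only B.
Block 5, plot 5: block 5 has {B, C, E, F, G} and plot 5 has {A, F, G}, leaving only D.
Block 5, plot 1: block 5 has {B, C, D, E, F, G} and plot 1 has {B, F, G}, leaving only A.
Block 6, plot 6: block 6 has {A, B, C, G} and plot 6 has {A, B, D, F}, leaving only E.
Block 6, plot 4: block 6 has {A, B, C, E, G} and plot 4 has {C, F, G}, leaving only D.
Block 6, plot 7: block 6 has {A, B, C, D, E, G} and plot 7 has {A, B, C, D, E, G}, leaving only F.
Block 7, plot 3: block 7 has {D, F} and plot 3 has {A, B, C, D, E, F}, leaving only G.
Block 7, plot 6: block 7 has {D, F, G} and plot 6 has {A, B, D, E, F}, leaving only C.
Block 3, plot 6: block 3 has {A, F} and plot 6 has {A, B, C, D, E, F}, leaving only G.
Block 7, plot 1: block 7 has {C, D, F, G} and plot 1 has {A, B, F, G}, leaving only E.
Block 1, plot 1: block 1 has {A, B, C, F, G} and plot 1 has {A, B, E, F, G}, leaving only D.
Block 3, plot 1: block 3 has {A, F, G} and plot 1 has {A, B, D, E, F, G}, leaving only C.
Block 1, plot 2: block 1 has {A, B, C, D, F, G} and plot 2 has {B, C, F, G}, leaving only E.
Block 3, plot 2: block 3 has {A, C, F, G} and plot 2 has {B, C, E, F, G}, leaving only D.
Block 2, plot 2: block 2 has {B, D, F, G} and plot 2 has {B, C, D, E, F, G}, leaving only A.
Block 2, plot 4: block 2 has {A, B, D, F, G} and plot 4 has {C, D, F, G}, leaving only E.
Block 3, plot 4: block 3 has {A, C, D, F, G} and plot 4 has {C, D, E, F, G}, leaving only B.
Block 3, plot 5: block 3 has {A, B, C, D, F, G} and plot 5 has {A, D, F, G}, leaving only E.
So block 3 reads: C D F B E G A.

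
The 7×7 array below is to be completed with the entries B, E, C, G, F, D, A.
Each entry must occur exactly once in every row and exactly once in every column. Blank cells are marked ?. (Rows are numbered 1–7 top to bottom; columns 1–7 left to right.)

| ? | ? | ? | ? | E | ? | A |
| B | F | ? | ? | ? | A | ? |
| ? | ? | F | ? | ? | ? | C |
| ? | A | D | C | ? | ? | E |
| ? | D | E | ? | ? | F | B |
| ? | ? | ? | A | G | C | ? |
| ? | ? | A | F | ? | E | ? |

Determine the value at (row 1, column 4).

Row 5, column 4: row 5 has {B, E, F, D} and column 4 has {C, F, A}, leaving only G.
Row 6, column 3: row 6 has {C, G, A} and column 3 has {E, F, D, A}, leaving only B.
Row 6, column 2: row 6 has {B, C, G, A} and column 2 has {F, D, A}, leaving only E.
Row 1, column 4 is narrowed to {B, D}.
If it were D, then row 4, column 6 would be left with no valid symbol.
So row 1, column 4 must be B.

B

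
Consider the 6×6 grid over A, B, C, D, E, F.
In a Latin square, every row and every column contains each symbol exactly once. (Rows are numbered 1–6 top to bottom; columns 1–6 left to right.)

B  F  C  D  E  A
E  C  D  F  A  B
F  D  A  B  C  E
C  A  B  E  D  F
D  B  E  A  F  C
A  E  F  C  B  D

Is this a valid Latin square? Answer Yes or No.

Each row is a permutation of the 6 symbols, and so is each column.

Yes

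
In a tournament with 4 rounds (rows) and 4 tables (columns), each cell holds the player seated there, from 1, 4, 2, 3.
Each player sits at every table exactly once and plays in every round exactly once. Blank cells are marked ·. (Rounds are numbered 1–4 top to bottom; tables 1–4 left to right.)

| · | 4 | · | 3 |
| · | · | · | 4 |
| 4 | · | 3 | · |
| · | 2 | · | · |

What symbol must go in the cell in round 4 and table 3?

4

Round 3, table 2: round 3 has {4, 3} and table 2 has {4, 2}, leaving only 1.
Round 2, table 2: round 2 has {4} and table 2 has {1, 4, 2}, leaving only 3.
Round 3, table 4: round 3 has {1, 4, 3} and table 4 has {4, 3}, leaving only 2.
Round 4, table 4: round 4 has {2} and table 4 has {4, 2, 3}, leaving only 1.
Round 4 already has {1, 2} and table 3 already has {3}, so round 4, table 3 must be 4.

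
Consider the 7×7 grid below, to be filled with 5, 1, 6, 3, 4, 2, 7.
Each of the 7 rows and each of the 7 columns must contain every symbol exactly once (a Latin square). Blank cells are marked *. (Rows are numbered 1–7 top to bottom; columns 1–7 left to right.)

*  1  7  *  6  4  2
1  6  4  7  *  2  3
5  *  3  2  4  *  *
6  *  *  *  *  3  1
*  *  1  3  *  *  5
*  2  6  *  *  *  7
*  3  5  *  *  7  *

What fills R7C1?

Row 1, column 1: row 1 has {1, 6, 4, 2, 7} and column 1 has {5, 1, 6}, leaving only 3.
Row 1, column 4: row 1 has {1, 6, 3, 4, 2, 7} and column 4 has {3, 2, 7}, leaving only 5.
Row 2, column 5: row 2 has {1, 6, 3, 4, 2, 7} and column 5 has {6, 4}, leaving only 5.
Row 3, column 2: row 3 has {5, 3, 4, 2} and column 2 has {1, 6, 3, 2}, leaving only 7.
Row 3, column 7: row 3 has {5, 3, 4, 2, 7} and column 7 has {5, 1, 3, 2, 7}, leaving only 6.
Row 3, column 6: row 3 has {5, 6, 3, 4, 2, 7} and column 6 has {3, 4, 2, 7}, leaving only 1.
Row 4, column 3: row 4 has {1, 6, 3} and column 3 has {5, 1, 6, 3, 4, 7}, leaving only 2.
Row 4, column 4: row 4 has {1, 6, 3, 2} and column 4 has {5, 3, 2, 7}, leaving only 4.
Row 4, column 2: row 4 has {1, 6, 3, 4, 2} and column 2 has {1, 6, 3, 2, 7}, leaving only 5.
Row 4, column 5: row 4 has {5, 1, 6, 3, 4, 2} and column 5 has {5, 6, 4}, leaving only 7.
Row 5, column 2: row 5 has {5, 1, 3} and column 2 has {5, 1, 6, 3, 2, 7}, leaving only 4.
Row 5, column 5: row 5 has {5, 1, 3, 4} and column 5 has {5, 6, 4, 7}, leaving only 2.
Row 5, column 1: row 5 has {5, 1, 3, 4, 2} and column 1 has {5, 1, 6, 3}, leaving only 7.
Row 5, column 6: row 5 has {5, 1, 3, 4, 2, 7} and column 6 has {1, 3, 4, 2, 7}, leaving only 6.
Row 6, column 1: row 6 has {6, 2, 7} and column 1 has {5, 1, 6, 3, 7}, leaving only 4.
Row 7 already has {5, 3, 7} and column 1 already has {5, 1, 6, 3, 4, 7}, so row 7, column 1 must be 2.

2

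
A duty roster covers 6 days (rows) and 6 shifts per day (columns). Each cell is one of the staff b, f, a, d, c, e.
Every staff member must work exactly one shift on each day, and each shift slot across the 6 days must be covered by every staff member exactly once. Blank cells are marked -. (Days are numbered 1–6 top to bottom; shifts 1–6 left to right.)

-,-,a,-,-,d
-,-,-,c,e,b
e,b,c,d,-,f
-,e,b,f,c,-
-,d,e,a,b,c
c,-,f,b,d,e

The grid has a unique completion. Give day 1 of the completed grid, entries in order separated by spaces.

Day 1, shift 4: day 1 has {a, d} and shift 4 has {b, f, a, d, c}, leaving only e.
Day 1, shift 5: day 1 has {a, d, e} and shift 5 has {b, d, c, e}, leaving only f.
Day 1, shift 1: day 1 has {f, a, d, e} and shift 1 has {c, e}, leaving only b.
Day 1, shift 2: day 1 has {b, f, a, d, e} and shift 2 has {b, d, e}, leaving only c.
So day 1 reads: b c a e f d.

b c a e f d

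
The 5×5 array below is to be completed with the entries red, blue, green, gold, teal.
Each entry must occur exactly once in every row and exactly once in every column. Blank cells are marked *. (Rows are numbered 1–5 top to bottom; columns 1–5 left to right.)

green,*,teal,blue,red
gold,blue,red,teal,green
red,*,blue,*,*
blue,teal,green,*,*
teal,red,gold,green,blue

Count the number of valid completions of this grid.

1

Row 1, column 2: eliminating its row and column leaves {gold}.
Row 3, column 2: eliminating its row and column leaves {green, gold}.
Row 3, column 4: eliminating its row and column leaves {gold}.
Row 3, column 5: eliminating its row and column leaves {gold, teal}.
Row 4, column 4: eliminating its row and column leaves {red, gold}.
Row 4, column 5: eliminating its row and column leaves {gold}.
Only one assignment across all blanks avoids any row or column repeat, giving 1 completion.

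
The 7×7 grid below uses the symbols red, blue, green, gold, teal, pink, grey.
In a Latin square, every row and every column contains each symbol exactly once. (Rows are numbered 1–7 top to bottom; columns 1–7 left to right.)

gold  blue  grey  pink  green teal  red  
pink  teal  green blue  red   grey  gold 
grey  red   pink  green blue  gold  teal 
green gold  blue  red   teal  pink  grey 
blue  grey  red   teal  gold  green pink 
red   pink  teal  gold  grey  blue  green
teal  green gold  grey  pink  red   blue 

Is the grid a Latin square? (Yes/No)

Yes

Each row is a permutation of the 7 symbols, and so is each column.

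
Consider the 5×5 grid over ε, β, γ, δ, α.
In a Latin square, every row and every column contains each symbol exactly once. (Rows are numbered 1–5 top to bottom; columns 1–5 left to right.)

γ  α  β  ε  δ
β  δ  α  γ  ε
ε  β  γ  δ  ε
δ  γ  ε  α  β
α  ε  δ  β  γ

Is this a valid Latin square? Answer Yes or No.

Row 3 contains ε twice (at columns 1 and 5), so it is not a permutation.

No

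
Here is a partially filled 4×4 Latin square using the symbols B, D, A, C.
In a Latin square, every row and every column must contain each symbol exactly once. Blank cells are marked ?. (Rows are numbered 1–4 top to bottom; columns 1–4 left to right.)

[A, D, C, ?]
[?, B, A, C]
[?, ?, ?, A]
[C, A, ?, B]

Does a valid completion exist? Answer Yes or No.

No

Row 1, column 4: row 1 together with column 4 already contain {B, D, A, C} — every symbol — so nothing can go there. The grid has no valid completion.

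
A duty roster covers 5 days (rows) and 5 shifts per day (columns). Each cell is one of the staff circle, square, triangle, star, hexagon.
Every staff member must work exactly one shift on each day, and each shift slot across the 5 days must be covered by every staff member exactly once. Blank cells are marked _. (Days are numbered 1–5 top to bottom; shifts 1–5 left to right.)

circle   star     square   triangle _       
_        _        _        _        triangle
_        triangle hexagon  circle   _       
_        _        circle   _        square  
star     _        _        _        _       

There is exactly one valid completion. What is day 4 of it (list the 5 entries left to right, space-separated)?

Day 4, shift 2: day 4 has {circle, square} and shift 2 has {triangle, star}, leaving only hexagon.
Day 4, shift 1: day 4 has {circle, square, hexagon} and shift 1 has {circle, star}, leaving only triangle.
Day 4, shift 4: day 4 has {circle, square, triangle, hexagon} and shift 4 has {circle, triangle}, leaving only star.
So day 4 reads: triangle hexagon circle star square.

triangle hexagon circle star square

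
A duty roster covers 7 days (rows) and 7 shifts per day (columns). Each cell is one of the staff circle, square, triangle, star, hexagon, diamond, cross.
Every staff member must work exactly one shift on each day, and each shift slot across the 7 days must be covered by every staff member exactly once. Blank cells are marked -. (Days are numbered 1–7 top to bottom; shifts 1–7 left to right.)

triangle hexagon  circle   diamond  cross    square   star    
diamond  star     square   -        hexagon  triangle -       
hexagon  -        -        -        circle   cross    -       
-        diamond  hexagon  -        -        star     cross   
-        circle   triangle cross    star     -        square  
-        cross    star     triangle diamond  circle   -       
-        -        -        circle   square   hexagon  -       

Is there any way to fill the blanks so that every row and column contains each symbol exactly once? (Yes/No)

No

Day 2, shift 4: day 2 together with shift 4 already contain {circle, square, triangle, star, hexagon, diamond, cross} — every symbol — so nothing can go there. The grid has no valid completion.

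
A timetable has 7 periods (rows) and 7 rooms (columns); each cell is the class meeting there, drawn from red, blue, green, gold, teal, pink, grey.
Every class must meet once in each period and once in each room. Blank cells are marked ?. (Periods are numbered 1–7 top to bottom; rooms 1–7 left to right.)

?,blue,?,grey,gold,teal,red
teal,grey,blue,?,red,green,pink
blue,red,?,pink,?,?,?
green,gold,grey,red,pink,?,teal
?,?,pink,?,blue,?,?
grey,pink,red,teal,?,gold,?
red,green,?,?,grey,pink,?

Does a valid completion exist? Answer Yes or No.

No period or room among the givens repeats a symbol, and propagating forced cells runs into no contradiction.
One valid completion exists (for instance, pink blue green grey gold teal red / teal grey blue gold red green pink / blue red gold pink teal grey green / green gold grey red pink blue teal / gold teal pink green blue red grey / grey pink red teal green gold blue / red green teal blue grey pink gold).

Yes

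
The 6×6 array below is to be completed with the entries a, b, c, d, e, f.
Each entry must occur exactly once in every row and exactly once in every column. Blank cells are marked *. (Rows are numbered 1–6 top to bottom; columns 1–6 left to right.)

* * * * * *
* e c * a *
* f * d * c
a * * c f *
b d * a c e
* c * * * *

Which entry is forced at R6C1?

Row 3, column 1: row 3 has {c, d, f} and column 1 has {a, b}, leaving only e.
Row 3, column 5: row 3 has {c, d, e, f} and column 5 has {a, c, f}, leaving only b.
Row 3, column 3: row 3 has {b, c, d, e, f} and column 3 has {c}, leaving only a.
Row 4, column 2: row 4 has {a, c, f} and column 2 has {c, d, e, f}, leaving only b.
Row 1, column 2: row 1 has {} and column 2 has {b, c, d, e, f}, leaving only a.
Row 4, column 6: row 4 has {a, b, c, f} and column 6 has {c, e}, leaving only d.
Row 4, column 3: row 4 has {a, b, c, d, f} and column 3 has {a, c}, leaving only e.
Row 5, column 3: row 5 has {a, b, c, d, e} and column 3 has {a, c, e}, leaving only f.
Row 6, column 1 is narrowed to {d, f}.
If it were d, then row 2, column 6 would be left with no valid symbol.
So row 6, column 1 must be f.

f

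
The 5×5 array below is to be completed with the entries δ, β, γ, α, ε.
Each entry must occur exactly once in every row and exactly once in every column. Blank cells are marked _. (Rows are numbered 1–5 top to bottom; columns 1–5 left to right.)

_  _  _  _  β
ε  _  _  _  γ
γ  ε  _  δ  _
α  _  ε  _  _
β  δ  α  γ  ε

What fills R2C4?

α

Row 1, column 1: row 1 has {β} and column 1 has {β, γ, α, ε}, leaving only δ.
Row 1, column 3: row 1 has {δ, β} and column 3 has {α, ε}, leaving only γ.
Row 1, column 2: row 1 has {δ, β, γ} and column 2 has {δ, ε}, leaving only α.
Row 1, column 4: row 1 has {δ, β, γ, α} and column 4 has {δ, γ}, leaving only ε.
Row 2, column 2: row 2 has {γ, ε} and column 2 has {δ, α, ε}, leaving only β.
Row 2 already has {β, γ, ε} and column 4 already has {δ, γ, ε}, so row 2, column 4 must be α.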